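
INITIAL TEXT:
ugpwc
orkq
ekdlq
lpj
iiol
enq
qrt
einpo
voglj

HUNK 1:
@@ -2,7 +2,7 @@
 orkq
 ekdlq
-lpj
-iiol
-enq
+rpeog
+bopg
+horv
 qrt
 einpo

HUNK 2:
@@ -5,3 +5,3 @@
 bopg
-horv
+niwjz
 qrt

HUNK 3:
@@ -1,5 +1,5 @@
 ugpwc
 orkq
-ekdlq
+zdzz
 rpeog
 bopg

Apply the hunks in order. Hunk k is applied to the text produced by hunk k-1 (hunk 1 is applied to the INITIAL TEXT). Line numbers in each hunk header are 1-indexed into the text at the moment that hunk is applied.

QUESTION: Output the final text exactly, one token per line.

Hunk 1: at line 2 remove [lpj,iiol,enq] add [rpeog,bopg,horv] -> 9 lines: ugpwc orkq ekdlq rpeog bopg horv qrt einpo voglj
Hunk 2: at line 5 remove [horv] add [niwjz] -> 9 lines: ugpwc orkq ekdlq rpeog bopg niwjz qrt einpo voglj
Hunk 3: at line 1 remove [ekdlq] add [zdzz] -> 9 lines: ugpwc orkq zdzz rpeog bopg niwjz qrt einpo voglj

Answer: ugpwc
orkq
zdzz
rpeog
bopg
niwjz
qrt
einpo
voglj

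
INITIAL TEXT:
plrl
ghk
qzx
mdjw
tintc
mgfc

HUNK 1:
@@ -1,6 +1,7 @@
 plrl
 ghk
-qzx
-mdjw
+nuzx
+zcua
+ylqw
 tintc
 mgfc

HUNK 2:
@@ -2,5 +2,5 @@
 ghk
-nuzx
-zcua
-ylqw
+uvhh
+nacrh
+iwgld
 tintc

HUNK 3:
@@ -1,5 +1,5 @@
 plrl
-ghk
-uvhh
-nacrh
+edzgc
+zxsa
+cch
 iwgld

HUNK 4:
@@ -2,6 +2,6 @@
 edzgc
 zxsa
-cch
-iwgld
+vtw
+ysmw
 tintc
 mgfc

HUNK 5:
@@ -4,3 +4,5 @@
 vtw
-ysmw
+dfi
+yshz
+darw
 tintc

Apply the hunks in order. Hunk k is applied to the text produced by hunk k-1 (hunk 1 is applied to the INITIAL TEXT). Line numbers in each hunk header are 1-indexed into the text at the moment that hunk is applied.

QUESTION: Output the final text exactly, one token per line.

Answer: plrl
edzgc
zxsa
vtw
dfi
yshz
darw
tintc
mgfc

Derivation:
Hunk 1: at line 1 remove [qzx,mdjw] add [nuzx,zcua,ylqw] -> 7 lines: plrl ghk nuzx zcua ylqw tintc mgfc
Hunk 2: at line 2 remove [nuzx,zcua,ylqw] add [uvhh,nacrh,iwgld] -> 7 lines: plrl ghk uvhh nacrh iwgld tintc mgfc
Hunk 3: at line 1 remove [ghk,uvhh,nacrh] add [edzgc,zxsa,cch] -> 7 lines: plrl edzgc zxsa cch iwgld tintc mgfc
Hunk 4: at line 2 remove [cch,iwgld] add [vtw,ysmw] -> 7 lines: plrl edzgc zxsa vtw ysmw tintc mgfc
Hunk 5: at line 4 remove [ysmw] add [dfi,yshz,darw] -> 9 lines: plrl edzgc zxsa vtw dfi yshz darw tintc mgfc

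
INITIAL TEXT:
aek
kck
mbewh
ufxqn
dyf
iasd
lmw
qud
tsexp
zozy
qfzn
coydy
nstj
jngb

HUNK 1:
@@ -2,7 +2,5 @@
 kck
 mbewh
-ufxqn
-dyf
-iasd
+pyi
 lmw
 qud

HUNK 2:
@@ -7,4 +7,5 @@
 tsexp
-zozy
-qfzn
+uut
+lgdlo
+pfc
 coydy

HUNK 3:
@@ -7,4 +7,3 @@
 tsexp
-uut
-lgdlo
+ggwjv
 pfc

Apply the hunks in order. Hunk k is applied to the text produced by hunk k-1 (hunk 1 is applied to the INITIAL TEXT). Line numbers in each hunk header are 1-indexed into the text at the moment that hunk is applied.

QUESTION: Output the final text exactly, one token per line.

Hunk 1: at line 2 remove [ufxqn,dyf,iasd] add [pyi] -> 12 lines: aek kck mbewh pyi lmw qud tsexp zozy qfzn coydy nstj jngb
Hunk 2: at line 7 remove [zozy,qfzn] add [uut,lgdlo,pfc] -> 13 lines: aek kck mbewh pyi lmw qud tsexp uut lgdlo pfc coydy nstj jngb
Hunk 3: at line 7 remove [uut,lgdlo] add [ggwjv] -> 12 lines: aek kck mbewh pyi lmw qud tsexp ggwjv pfc coydy nstj jngb

Answer: aek
kck
mbewh
pyi
lmw
qud
tsexp
ggwjv
pfc
coydy
nstj
jngb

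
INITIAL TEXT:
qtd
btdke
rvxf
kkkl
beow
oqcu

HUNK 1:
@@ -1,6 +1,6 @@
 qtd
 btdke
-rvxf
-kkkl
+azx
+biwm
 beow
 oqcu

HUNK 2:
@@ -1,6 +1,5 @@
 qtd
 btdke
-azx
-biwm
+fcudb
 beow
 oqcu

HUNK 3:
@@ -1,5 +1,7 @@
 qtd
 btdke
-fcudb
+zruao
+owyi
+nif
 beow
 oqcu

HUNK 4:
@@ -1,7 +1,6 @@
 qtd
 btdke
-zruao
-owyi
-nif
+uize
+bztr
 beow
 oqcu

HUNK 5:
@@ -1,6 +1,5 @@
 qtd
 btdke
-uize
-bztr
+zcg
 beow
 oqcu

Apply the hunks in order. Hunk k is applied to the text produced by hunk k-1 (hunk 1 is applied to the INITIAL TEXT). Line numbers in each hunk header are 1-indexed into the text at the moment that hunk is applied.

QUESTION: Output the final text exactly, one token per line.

Answer: qtd
btdke
zcg
beow
oqcu

Derivation:
Hunk 1: at line 1 remove [rvxf,kkkl] add [azx,biwm] -> 6 lines: qtd btdke azx biwm beow oqcu
Hunk 2: at line 1 remove [azx,biwm] add [fcudb] -> 5 lines: qtd btdke fcudb beow oqcu
Hunk 3: at line 1 remove [fcudb] add [zruao,owyi,nif] -> 7 lines: qtd btdke zruao owyi nif beow oqcu
Hunk 4: at line 1 remove [zruao,owyi,nif] add [uize,bztr] -> 6 lines: qtd btdke uize bztr beow oqcu
Hunk 5: at line 1 remove [uize,bztr] add [zcg] -> 5 lines: qtd btdke zcg beow oqcu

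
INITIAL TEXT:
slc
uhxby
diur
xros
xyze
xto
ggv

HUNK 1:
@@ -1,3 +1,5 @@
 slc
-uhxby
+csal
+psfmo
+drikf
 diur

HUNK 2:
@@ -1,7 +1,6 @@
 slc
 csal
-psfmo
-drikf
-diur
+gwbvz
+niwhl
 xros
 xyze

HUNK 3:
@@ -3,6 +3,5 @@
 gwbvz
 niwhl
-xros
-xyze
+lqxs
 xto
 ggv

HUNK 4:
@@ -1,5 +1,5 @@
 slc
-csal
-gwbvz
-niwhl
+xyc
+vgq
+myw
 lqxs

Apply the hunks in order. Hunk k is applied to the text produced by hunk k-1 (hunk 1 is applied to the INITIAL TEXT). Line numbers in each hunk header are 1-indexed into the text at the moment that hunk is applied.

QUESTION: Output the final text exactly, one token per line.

Hunk 1: at line 1 remove [uhxby] add [csal,psfmo,drikf] -> 9 lines: slc csal psfmo drikf diur xros xyze xto ggv
Hunk 2: at line 1 remove [psfmo,drikf,diur] add [gwbvz,niwhl] -> 8 lines: slc csal gwbvz niwhl xros xyze xto ggv
Hunk 3: at line 3 remove [xros,xyze] add [lqxs] -> 7 lines: slc csal gwbvz niwhl lqxs xto ggv
Hunk 4: at line 1 remove [csal,gwbvz,niwhl] add [xyc,vgq,myw] -> 7 lines: slc xyc vgq myw lqxs xto ggv

Answer: slc
xyc
vgq
myw
lqxs
xto
ggv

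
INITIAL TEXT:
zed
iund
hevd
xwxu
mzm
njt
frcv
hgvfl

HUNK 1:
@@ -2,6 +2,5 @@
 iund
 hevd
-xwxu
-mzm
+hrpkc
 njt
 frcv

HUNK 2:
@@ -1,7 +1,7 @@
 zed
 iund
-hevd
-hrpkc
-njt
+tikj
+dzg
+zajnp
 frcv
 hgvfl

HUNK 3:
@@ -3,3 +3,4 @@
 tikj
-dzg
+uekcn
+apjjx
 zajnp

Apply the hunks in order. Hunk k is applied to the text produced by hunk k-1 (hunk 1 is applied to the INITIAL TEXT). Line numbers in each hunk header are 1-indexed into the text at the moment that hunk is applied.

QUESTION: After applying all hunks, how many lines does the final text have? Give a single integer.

Hunk 1: at line 2 remove [xwxu,mzm] add [hrpkc] -> 7 lines: zed iund hevd hrpkc njt frcv hgvfl
Hunk 2: at line 1 remove [hevd,hrpkc,njt] add [tikj,dzg,zajnp] -> 7 lines: zed iund tikj dzg zajnp frcv hgvfl
Hunk 3: at line 3 remove [dzg] add [uekcn,apjjx] -> 8 lines: zed iund tikj uekcn apjjx zajnp frcv hgvfl
Final line count: 8

Answer: 8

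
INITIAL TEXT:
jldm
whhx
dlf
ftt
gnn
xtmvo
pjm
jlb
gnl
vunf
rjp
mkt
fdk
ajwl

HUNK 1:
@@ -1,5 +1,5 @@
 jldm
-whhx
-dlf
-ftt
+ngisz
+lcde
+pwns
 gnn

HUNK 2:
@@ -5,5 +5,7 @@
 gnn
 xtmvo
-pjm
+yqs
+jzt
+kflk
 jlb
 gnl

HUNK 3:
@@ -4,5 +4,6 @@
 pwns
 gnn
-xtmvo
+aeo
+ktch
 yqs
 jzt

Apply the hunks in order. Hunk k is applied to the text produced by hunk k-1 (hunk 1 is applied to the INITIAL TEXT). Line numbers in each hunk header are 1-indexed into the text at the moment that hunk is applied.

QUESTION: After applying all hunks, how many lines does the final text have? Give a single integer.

Hunk 1: at line 1 remove [whhx,dlf,ftt] add [ngisz,lcde,pwns] -> 14 lines: jldm ngisz lcde pwns gnn xtmvo pjm jlb gnl vunf rjp mkt fdk ajwl
Hunk 2: at line 5 remove [pjm] add [yqs,jzt,kflk] -> 16 lines: jldm ngisz lcde pwns gnn xtmvo yqs jzt kflk jlb gnl vunf rjp mkt fdk ajwl
Hunk 3: at line 4 remove [xtmvo] add [aeo,ktch] -> 17 lines: jldm ngisz lcde pwns gnn aeo ktch yqs jzt kflk jlb gnl vunf rjp mkt fdk ajwl
Final line count: 17

Answer: 17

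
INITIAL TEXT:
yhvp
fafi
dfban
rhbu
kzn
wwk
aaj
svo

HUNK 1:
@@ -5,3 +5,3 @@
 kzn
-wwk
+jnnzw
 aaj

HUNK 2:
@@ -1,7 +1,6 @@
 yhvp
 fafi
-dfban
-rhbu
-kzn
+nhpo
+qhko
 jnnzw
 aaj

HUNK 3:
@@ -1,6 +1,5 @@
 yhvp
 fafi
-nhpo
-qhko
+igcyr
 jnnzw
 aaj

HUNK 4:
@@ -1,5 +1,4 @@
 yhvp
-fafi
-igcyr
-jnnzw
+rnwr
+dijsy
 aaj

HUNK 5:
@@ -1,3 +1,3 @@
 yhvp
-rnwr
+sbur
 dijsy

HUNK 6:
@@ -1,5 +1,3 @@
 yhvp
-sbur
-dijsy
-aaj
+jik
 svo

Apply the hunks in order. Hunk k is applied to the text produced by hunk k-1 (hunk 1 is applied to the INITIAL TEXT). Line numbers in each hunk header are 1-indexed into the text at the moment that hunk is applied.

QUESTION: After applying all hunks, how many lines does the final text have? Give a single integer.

Answer: 3

Derivation:
Hunk 1: at line 5 remove [wwk] add [jnnzw] -> 8 lines: yhvp fafi dfban rhbu kzn jnnzw aaj svo
Hunk 2: at line 1 remove [dfban,rhbu,kzn] add [nhpo,qhko] -> 7 lines: yhvp fafi nhpo qhko jnnzw aaj svo
Hunk 3: at line 1 remove [nhpo,qhko] add [igcyr] -> 6 lines: yhvp fafi igcyr jnnzw aaj svo
Hunk 4: at line 1 remove [fafi,igcyr,jnnzw] add [rnwr,dijsy] -> 5 lines: yhvp rnwr dijsy aaj svo
Hunk 5: at line 1 remove [rnwr] add [sbur] -> 5 lines: yhvp sbur dijsy aaj svo
Hunk 6: at line 1 remove [sbur,dijsy,aaj] add [jik] -> 3 lines: yhvp jik svo
Final line count: 3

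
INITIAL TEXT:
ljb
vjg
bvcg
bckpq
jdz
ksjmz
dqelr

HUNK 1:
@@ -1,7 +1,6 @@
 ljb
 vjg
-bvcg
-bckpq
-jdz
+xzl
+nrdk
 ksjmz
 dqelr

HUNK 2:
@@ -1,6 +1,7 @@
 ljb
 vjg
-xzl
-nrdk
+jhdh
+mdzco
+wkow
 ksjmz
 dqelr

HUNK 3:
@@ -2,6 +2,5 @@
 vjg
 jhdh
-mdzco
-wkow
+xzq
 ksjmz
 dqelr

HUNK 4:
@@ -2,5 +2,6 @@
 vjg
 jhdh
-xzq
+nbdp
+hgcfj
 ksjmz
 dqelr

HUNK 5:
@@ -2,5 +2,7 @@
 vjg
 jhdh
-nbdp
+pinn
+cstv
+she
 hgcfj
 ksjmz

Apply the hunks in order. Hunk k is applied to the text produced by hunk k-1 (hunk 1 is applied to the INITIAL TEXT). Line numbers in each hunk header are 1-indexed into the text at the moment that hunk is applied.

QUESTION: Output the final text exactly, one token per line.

Answer: ljb
vjg
jhdh
pinn
cstv
she
hgcfj
ksjmz
dqelr

Derivation:
Hunk 1: at line 1 remove [bvcg,bckpq,jdz] add [xzl,nrdk] -> 6 lines: ljb vjg xzl nrdk ksjmz dqelr
Hunk 2: at line 1 remove [xzl,nrdk] add [jhdh,mdzco,wkow] -> 7 lines: ljb vjg jhdh mdzco wkow ksjmz dqelr
Hunk 3: at line 2 remove [mdzco,wkow] add [xzq] -> 6 lines: ljb vjg jhdh xzq ksjmz dqelr
Hunk 4: at line 2 remove [xzq] add [nbdp,hgcfj] -> 7 lines: ljb vjg jhdh nbdp hgcfj ksjmz dqelr
Hunk 5: at line 2 remove [nbdp] add [pinn,cstv,she] -> 9 lines: ljb vjg jhdh pinn cstv she hgcfj ksjmz dqelr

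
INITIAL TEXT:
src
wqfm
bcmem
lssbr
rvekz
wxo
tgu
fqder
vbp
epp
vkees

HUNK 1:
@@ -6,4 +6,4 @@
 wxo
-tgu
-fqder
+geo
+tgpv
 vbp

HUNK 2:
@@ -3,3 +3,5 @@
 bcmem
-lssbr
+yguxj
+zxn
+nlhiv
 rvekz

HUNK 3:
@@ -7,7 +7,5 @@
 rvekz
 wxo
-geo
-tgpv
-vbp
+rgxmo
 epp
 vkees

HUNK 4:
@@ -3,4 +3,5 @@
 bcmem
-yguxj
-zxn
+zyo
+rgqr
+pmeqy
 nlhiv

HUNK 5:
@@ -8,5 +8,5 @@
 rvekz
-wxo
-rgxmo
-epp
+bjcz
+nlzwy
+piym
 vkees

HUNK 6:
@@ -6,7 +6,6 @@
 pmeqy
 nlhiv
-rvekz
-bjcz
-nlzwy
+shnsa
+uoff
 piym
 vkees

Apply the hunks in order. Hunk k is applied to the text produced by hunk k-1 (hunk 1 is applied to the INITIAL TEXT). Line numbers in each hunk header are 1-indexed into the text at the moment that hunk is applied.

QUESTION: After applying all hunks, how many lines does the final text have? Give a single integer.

Answer: 11

Derivation:
Hunk 1: at line 6 remove [tgu,fqder] add [geo,tgpv] -> 11 lines: src wqfm bcmem lssbr rvekz wxo geo tgpv vbp epp vkees
Hunk 2: at line 3 remove [lssbr] add [yguxj,zxn,nlhiv] -> 13 lines: src wqfm bcmem yguxj zxn nlhiv rvekz wxo geo tgpv vbp epp vkees
Hunk 3: at line 7 remove [geo,tgpv,vbp] add [rgxmo] -> 11 lines: src wqfm bcmem yguxj zxn nlhiv rvekz wxo rgxmo epp vkees
Hunk 4: at line 3 remove [yguxj,zxn] add [zyo,rgqr,pmeqy] -> 12 lines: src wqfm bcmem zyo rgqr pmeqy nlhiv rvekz wxo rgxmo epp vkees
Hunk 5: at line 8 remove [wxo,rgxmo,epp] add [bjcz,nlzwy,piym] -> 12 lines: src wqfm bcmem zyo rgqr pmeqy nlhiv rvekz bjcz nlzwy piym vkees
Hunk 6: at line 6 remove [rvekz,bjcz,nlzwy] add [shnsa,uoff] -> 11 lines: src wqfm bcmem zyo rgqr pmeqy nlhiv shnsa uoff piym vkees
Final line count: 11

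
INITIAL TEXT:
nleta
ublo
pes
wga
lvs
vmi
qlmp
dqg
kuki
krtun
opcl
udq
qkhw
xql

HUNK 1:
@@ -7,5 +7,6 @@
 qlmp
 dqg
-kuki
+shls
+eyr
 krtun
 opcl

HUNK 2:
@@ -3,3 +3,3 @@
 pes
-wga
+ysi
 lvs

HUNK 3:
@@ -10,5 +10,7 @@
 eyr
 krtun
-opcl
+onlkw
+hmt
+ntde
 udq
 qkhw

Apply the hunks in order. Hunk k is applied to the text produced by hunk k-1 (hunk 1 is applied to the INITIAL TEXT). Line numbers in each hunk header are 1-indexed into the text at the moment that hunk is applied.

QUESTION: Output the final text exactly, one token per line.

Hunk 1: at line 7 remove [kuki] add [shls,eyr] -> 15 lines: nleta ublo pes wga lvs vmi qlmp dqg shls eyr krtun opcl udq qkhw xql
Hunk 2: at line 3 remove [wga] add [ysi] -> 15 lines: nleta ublo pes ysi lvs vmi qlmp dqg shls eyr krtun opcl udq qkhw xql
Hunk 3: at line 10 remove [opcl] add [onlkw,hmt,ntde] -> 17 lines: nleta ublo pes ysi lvs vmi qlmp dqg shls eyr krtun onlkw hmt ntde udq qkhw xql

Answer: nleta
ublo
pes
ysi
lvs
vmi
qlmp
dqg
shls
eyr
krtun
onlkw
hmt
ntde
udq
qkhw
xql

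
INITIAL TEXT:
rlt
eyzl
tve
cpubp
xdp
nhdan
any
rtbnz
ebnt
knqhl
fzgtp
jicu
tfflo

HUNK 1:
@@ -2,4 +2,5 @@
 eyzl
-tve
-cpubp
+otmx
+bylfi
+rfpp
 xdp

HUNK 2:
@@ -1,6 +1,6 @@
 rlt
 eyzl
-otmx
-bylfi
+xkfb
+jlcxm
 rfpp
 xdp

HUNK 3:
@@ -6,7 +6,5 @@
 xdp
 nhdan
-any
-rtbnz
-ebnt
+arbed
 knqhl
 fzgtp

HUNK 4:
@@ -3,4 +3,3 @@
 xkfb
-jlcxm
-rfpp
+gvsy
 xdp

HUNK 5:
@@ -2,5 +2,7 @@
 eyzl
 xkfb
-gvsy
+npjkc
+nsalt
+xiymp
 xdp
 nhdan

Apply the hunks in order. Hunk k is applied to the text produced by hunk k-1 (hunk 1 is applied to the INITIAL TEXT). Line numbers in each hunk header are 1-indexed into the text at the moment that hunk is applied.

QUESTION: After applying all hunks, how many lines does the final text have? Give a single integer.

Hunk 1: at line 2 remove [tve,cpubp] add [otmx,bylfi,rfpp] -> 14 lines: rlt eyzl otmx bylfi rfpp xdp nhdan any rtbnz ebnt knqhl fzgtp jicu tfflo
Hunk 2: at line 1 remove [otmx,bylfi] add [xkfb,jlcxm] -> 14 lines: rlt eyzl xkfb jlcxm rfpp xdp nhdan any rtbnz ebnt knqhl fzgtp jicu tfflo
Hunk 3: at line 6 remove [any,rtbnz,ebnt] add [arbed] -> 12 lines: rlt eyzl xkfb jlcxm rfpp xdp nhdan arbed knqhl fzgtp jicu tfflo
Hunk 4: at line 3 remove [jlcxm,rfpp] add [gvsy] -> 11 lines: rlt eyzl xkfb gvsy xdp nhdan arbed knqhl fzgtp jicu tfflo
Hunk 5: at line 2 remove [gvsy] add [npjkc,nsalt,xiymp] -> 13 lines: rlt eyzl xkfb npjkc nsalt xiymp xdp nhdan arbed knqhl fzgtp jicu tfflo
Final line count: 13

Answer: 13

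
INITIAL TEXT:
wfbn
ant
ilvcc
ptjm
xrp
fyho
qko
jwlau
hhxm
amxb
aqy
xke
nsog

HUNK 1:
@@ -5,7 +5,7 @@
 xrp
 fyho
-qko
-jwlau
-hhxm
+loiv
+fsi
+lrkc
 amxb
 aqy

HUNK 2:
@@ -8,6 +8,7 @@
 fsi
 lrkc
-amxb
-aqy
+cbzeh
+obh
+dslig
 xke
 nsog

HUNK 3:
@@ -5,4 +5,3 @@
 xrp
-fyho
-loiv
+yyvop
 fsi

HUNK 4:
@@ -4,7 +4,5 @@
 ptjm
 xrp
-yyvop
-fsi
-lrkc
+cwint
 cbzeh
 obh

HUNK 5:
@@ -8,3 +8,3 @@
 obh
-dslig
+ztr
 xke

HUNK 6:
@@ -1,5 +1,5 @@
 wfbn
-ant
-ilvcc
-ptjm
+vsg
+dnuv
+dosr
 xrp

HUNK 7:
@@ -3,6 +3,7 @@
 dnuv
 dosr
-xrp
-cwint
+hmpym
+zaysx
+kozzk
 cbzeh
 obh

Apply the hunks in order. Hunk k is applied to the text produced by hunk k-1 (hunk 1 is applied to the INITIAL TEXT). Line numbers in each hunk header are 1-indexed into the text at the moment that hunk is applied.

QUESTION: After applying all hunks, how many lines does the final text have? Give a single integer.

Hunk 1: at line 5 remove [qko,jwlau,hhxm] add [loiv,fsi,lrkc] -> 13 lines: wfbn ant ilvcc ptjm xrp fyho loiv fsi lrkc amxb aqy xke nsog
Hunk 2: at line 8 remove [amxb,aqy] add [cbzeh,obh,dslig] -> 14 lines: wfbn ant ilvcc ptjm xrp fyho loiv fsi lrkc cbzeh obh dslig xke nsog
Hunk 3: at line 5 remove [fyho,loiv] add [yyvop] -> 13 lines: wfbn ant ilvcc ptjm xrp yyvop fsi lrkc cbzeh obh dslig xke nsog
Hunk 4: at line 4 remove [yyvop,fsi,lrkc] add [cwint] -> 11 lines: wfbn ant ilvcc ptjm xrp cwint cbzeh obh dslig xke nsog
Hunk 5: at line 8 remove [dslig] add [ztr] -> 11 lines: wfbn ant ilvcc ptjm xrp cwint cbzeh obh ztr xke nsog
Hunk 6: at line 1 remove [ant,ilvcc,ptjm] add [vsg,dnuv,dosr] -> 11 lines: wfbn vsg dnuv dosr xrp cwint cbzeh obh ztr xke nsog
Hunk 7: at line 3 remove [xrp,cwint] add [hmpym,zaysx,kozzk] -> 12 lines: wfbn vsg dnuv dosr hmpym zaysx kozzk cbzeh obh ztr xke nsog
Final line count: 12

Answer: 12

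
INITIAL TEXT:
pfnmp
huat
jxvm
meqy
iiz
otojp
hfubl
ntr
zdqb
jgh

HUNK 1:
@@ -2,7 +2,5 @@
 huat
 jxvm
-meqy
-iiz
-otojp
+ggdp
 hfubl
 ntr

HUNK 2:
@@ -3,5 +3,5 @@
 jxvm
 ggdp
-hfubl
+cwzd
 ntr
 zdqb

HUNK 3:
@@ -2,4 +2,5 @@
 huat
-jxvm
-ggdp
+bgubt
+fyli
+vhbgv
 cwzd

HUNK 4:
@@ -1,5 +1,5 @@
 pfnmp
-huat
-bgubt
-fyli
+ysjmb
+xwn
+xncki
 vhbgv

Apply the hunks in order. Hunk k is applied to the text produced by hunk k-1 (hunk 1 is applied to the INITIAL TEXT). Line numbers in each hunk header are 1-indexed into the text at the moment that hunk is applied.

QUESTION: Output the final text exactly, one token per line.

Hunk 1: at line 2 remove [meqy,iiz,otojp] add [ggdp] -> 8 lines: pfnmp huat jxvm ggdp hfubl ntr zdqb jgh
Hunk 2: at line 3 remove [hfubl] add [cwzd] -> 8 lines: pfnmp huat jxvm ggdp cwzd ntr zdqb jgh
Hunk 3: at line 2 remove [jxvm,ggdp] add [bgubt,fyli,vhbgv] -> 9 lines: pfnmp huat bgubt fyli vhbgv cwzd ntr zdqb jgh
Hunk 4: at line 1 remove [huat,bgubt,fyli] add [ysjmb,xwn,xncki] -> 9 lines: pfnmp ysjmb xwn xncki vhbgv cwzd ntr zdqb jgh

Answer: pfnmp
ysjmb
xwn
xncki
vhbgv
cwzd
ntr
zdqb
jgh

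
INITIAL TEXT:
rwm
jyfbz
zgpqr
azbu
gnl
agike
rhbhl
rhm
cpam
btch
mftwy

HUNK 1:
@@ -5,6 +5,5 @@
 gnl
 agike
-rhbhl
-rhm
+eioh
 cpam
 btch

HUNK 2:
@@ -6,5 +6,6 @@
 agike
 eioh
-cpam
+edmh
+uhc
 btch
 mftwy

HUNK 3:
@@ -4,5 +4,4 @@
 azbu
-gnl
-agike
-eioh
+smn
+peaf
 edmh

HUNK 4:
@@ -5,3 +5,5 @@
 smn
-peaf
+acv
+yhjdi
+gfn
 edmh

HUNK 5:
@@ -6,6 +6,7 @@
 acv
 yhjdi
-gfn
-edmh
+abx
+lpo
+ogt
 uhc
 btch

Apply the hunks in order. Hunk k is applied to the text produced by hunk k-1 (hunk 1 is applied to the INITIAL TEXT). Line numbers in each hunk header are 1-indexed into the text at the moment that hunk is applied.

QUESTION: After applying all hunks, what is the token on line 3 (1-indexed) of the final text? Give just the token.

Hunk 1: at line 5 remove [rhbhl,rhm] add [eioh] -> 10 lines: rwm jyfbz zgpqr azbu gnl agike eioh cpam btch mftwy
Hunk 2: at line 6 remove [cpam] add [edmh,uhc] -> 11 lines: rwm jyfbz zgpqr azbu gnl agike eioh edmh uhc btch mftwy
Hunk 3: at line 4 remove [gnl,agike,eioh] add [smn,peaf] -> 10 lines: rwm jyfbz zgpqr azbu smn peaf edmh uhc btch mftwy
Hunk 4: at line 5 remove [peaf] add [acv,yhjdi,gfn] -> 12 lines: rwm jyfbz zgpqr azbu smn acv yhjdi gfn edmh uhc btch mftwy
Hunk 5: at line 6 remove [gfn,edmh] add [abx,lpo,ogt] -> 13 lines: rwm jyfbz zgpqr azbu smn acv yhjdi abx lpo ogt uhc btch mftwy
Final line 3: zgpqr

Answer: zgpqr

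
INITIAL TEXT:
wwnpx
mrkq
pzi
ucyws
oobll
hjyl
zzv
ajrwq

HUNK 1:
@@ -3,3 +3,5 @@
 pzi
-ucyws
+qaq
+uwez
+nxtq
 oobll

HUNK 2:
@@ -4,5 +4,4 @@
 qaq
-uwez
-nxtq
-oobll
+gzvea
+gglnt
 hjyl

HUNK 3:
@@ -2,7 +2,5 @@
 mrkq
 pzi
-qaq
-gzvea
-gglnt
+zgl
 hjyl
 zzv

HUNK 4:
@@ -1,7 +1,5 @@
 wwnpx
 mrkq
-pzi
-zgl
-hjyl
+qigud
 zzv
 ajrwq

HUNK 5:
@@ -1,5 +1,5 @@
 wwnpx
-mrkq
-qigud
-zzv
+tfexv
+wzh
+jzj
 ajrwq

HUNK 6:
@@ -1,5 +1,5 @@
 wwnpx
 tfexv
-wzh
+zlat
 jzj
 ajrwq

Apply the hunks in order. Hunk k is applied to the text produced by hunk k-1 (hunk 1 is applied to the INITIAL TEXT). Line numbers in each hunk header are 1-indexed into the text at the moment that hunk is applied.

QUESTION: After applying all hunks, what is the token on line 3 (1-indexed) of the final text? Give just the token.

Hunk 1: at line 3 remove [ucyws] add [qaq,uwez,nxtq] -> 10 lines: wwnpx mrkq pzi qaq uwez nxtq oobll hjyl zzv ajrwq
Hunk 2: at line 4 remove [uwez,nxtq,oobll] add [gzvea,gglnt] -> 9 lines: wwnpx mrkq pzi qaq gzvea gglnt hjyl zzv ajrwq
Hunk 3: at line 2 remove [qaq,gzvea,gglnt] add [zgl] -> 7 lines: wwnpx mrkq pzi zgl hjyl zzv ajrwq
Hunk 4: at line 1 remove [pzi,zgl,hjyl] add [qigud] -> 5 lines: wwnpx mrkq qigud zzv ajrwq
Hunk 5: at line 1 remove [mrkq,qigud,zzv] add [tfexv,wzh,jzj] -> 5 lines: wwnpx tfexv wzh jzj ajrwq
Hunk 6: at line 1 remove [wzh] add [zlat] -> 5 lines: wwnpx tfexv zlat jzj ajrwq
Final line 3: zlat

Answer: zlat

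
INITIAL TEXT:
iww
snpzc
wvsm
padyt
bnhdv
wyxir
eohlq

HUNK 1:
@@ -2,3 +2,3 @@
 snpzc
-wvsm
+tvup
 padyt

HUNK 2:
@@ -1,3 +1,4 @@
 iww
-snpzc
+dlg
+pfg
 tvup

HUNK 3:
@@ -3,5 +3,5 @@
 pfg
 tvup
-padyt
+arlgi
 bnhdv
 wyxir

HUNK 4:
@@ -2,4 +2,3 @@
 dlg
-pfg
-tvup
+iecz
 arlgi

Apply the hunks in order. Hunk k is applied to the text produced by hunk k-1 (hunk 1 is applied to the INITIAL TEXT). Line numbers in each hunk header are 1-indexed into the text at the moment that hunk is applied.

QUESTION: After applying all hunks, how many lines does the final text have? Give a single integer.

Answer: 7

Derivation:
Hunk 1: at line 2 remove [wvsm] add [tvup] -> 7 lines: iww snpzc tvup padyt bnhdv wyxir eohlq
Hunk 2: at line 1 remove [snpzc] add [dlg,pfg] -> 8 lines: iww dlg pfg tvup padyt bnhdv wyxir eohlq
Hunk 3: at line 3 remove [padyt] add [arlgi] -> 8 lines: iww dlg pfg tvup arlgi bnhdv wyxir eohlq
Hunk 4: at line 2 remove [pfg,tvup] add [iecz] -> 7 lines: iww dlg iecz arlgi bnhdv wyxir eohlq
Final line count: 7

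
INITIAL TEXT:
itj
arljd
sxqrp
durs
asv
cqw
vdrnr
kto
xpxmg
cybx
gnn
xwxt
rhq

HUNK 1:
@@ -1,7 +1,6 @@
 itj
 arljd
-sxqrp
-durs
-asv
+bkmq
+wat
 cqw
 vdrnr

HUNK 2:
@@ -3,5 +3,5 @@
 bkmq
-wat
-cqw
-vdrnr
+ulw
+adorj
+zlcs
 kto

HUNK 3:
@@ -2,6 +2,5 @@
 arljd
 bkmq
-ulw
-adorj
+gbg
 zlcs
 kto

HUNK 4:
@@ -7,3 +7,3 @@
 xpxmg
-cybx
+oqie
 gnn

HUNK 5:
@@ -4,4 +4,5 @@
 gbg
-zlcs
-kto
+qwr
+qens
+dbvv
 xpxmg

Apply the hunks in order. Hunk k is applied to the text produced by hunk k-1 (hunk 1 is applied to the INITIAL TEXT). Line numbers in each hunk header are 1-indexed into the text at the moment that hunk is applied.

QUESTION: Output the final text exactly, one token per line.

Answer: itj
arljd
bkmq
gbg
qwr
qens
dbvv
xpxmg
oqie
gnn
xwxt
rhq

Derivation:
Hunk 1: at line 1 remove [sxqrp,durs,asv] add [bkmq,wat] -> 12 lines: itj arljd bkmq wat cqw vdrnr kto xpxmg cybx gnn xwxt rhq
Hunk 2: at line 3 remove [wat,cqw,vdrnr] add [ulw,adorj,zlcs] -> 12 lines: itj arljd bkmq ulw adorj zlcs kto xpxmg cybx gnn xwxt rhq
Hunk 3: at line 2 remove [ulw,adorj] add [gbg] -> 11 lines: itj arljd bkmq gbg zlcs kto xpxmg cybx gnn xwxt rhq
Hunk 4: at line 7 remove [cybx] add [oqie] -> 11 lines: itj arljd bkmq gbg zlcs kto xpxmg oqie gnn xwxt rhq
Hunk 5: at line 4 remove [zlcs,kto] add [qwr,qens,dbvv] -> 12 lines: itj arljd bkmq gbg qwr qens dbvv xpxmg oqie gnn xwxt rhq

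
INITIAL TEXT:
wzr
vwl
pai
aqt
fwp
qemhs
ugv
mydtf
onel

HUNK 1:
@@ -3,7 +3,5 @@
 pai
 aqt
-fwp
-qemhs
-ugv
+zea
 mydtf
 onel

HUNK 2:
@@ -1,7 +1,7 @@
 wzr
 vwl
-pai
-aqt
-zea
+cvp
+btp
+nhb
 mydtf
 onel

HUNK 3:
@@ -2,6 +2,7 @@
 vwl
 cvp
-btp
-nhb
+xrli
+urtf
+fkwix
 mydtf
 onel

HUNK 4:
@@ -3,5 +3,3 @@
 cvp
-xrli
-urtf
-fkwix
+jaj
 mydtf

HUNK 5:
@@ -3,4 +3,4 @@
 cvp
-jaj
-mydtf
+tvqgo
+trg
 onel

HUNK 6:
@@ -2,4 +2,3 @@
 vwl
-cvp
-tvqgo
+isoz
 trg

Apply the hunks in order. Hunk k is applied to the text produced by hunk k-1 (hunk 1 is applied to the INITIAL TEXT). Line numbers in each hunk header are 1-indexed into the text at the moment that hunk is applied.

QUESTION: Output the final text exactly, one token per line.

Hunk 1: at line 3 remove [fwp,qemhs,ugv] add [zea] -> 7 lines: wzr vwl pai aqt zea mydtf onel
Hunk 2: at line 1 remove [pai,aqt,zea] add [cvp,btp,nhb] -> 7 lines: wzr vwl cvp btp nhb mydtf onel
Hunk 3: at line 2 remove [btp,nhb] add [xrli,urtf,fkwix] -> 8 lines: wzr vwl cvp xrli urtf fkwix mydtf onel
Hunk 4: at line 3 remove [xrli,urtf,fkwix] add [jaj] -> 6 lines: wzr vwl cvp jaj mydtf onel
Hunk 5: at line 3 remove [jaj,mydtf] add [tvqgo,trg] -> 6 lines: wzr vwl cvp tvqgo trg onel
Hunk 6: at line 2 remove [cvp,tvqgo] add [isoz] -> 5 lines: wzr vwl isoz trg onel

Answer: wzr
vwl
isoz
trg
onel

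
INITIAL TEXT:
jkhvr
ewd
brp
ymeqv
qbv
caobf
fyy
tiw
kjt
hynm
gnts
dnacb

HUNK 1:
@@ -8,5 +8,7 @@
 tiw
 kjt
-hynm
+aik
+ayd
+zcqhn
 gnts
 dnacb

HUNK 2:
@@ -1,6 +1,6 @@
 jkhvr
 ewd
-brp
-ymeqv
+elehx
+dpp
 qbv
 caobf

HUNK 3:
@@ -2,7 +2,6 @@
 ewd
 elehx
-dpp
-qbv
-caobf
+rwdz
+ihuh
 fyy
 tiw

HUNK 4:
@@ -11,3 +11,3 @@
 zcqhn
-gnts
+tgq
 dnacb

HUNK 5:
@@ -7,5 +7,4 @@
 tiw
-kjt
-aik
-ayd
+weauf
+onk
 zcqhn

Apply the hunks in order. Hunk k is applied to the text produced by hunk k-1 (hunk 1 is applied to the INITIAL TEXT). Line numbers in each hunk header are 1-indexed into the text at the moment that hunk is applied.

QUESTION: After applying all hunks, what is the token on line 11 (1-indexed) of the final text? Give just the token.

Answer: tgq

Derivation:
Hunk 1: at line 8 remove [hynm] add [aik,ayd,zcqhn] -> 14 lines: jkhvr ewd brp ymeqv qbv caobf fyy tiw kjt aik ayd zcqhn gnts dnacb
Hunk 2: at line 1 remove [brp,ymeqv] add [elehx,dpp] -> 14 lines: jkhvr ewd elehx dpp qbv caobf fyy tiw kjt aik ayd zcqhn gnts dnacb
Hunk 3: at line 2 remove [dpp,qbv,caobf] add [rwdz,ihuh] -> 13 lines: jkhvr ewd elehx rwdz ihuh fyy tiw kjt aik ayd zcqhn gnts dnacb
Hunk 4: at line 11 remove [gnts] add [tgq] -> 13 lines: jkhvr ewd elehx rwdz ihuh fyy tiw kjt aik ayd zcqhn tgq dnacb
Hunk 5: at line 7 remove [kjt,aik,ayd] add [weauf,onk] -> 12 lines: jkhvr ewd elehx rwdz ihuh fyy tiw weauf onk zcqhn tgq dnacb
Final line 11: tgq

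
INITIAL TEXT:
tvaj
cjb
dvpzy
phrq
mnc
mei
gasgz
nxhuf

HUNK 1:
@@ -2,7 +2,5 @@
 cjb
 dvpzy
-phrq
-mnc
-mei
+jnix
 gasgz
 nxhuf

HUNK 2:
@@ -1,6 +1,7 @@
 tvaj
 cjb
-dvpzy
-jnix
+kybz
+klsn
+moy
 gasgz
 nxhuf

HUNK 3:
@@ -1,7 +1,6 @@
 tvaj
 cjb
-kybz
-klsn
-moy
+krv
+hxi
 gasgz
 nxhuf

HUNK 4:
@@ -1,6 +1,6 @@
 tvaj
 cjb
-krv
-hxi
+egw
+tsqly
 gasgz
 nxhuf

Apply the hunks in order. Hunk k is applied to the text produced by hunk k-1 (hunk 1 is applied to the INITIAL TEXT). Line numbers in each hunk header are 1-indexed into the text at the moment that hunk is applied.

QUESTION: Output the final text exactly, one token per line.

Answer: tvaj
cjb
egw
tsqly
gasgz
nxhuf

Derivation:
Hunk 1: at line 2 remove [phrq,mnc,mei] add [jnix] -> 6 lines: tvaj cjb dvpzy jnix gasgz nxhuf
Hunk 2: at line 1 remove [dvpzy,jnix] add [kybz,klsn,moy] -> 7 lines: tvaj cjb kybz klsn moy gasgz nxhuf
Hunk 3: at line 1 remove [kybz,klsn,moy] add [krv,hxi] -> 6 lines: tvaj cjb krv hxi gasgz nxhuf
Hunk 4: at line 1 remove [krv,hxi] add [egw,tsqly] -> 6 lines: tvaj cjb egw tsqly gasgz nxhuf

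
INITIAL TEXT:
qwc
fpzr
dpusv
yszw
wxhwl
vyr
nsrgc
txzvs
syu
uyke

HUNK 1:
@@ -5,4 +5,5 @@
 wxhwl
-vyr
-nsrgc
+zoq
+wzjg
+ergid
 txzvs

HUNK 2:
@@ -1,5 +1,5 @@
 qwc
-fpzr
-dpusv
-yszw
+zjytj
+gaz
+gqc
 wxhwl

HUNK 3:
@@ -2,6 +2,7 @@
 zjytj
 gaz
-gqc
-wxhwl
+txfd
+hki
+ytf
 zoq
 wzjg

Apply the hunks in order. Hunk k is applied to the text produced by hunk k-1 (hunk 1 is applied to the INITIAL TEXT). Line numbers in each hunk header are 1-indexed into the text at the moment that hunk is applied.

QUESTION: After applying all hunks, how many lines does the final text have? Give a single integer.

Answer: 12

Derivation:
Hunk 1: at line 5 remove [vyr,nsrgc] add [zoq,wzjg,ergid] -> 11 lines: qwc fpzr dpusv yszw wxhwl zoq wzjg ergid txzvs syu uyke
Hunk 2: at line 1 remove [fpzr,dpusv,yszw] add [zjytj,gaz,gqc] -> 11 lines: qwc zjytj gaz gqc wxhwl zoq wzjg ergid txzvs syu uyke
Hunk 3: at line 2 remove [gqc,wxhwl] add [txfd,hki,ytf] -> 12 lines: qwc zjytj gaz txfd hki ytf zoq wzjg ergid txzvs syu uyke
Final line count: 12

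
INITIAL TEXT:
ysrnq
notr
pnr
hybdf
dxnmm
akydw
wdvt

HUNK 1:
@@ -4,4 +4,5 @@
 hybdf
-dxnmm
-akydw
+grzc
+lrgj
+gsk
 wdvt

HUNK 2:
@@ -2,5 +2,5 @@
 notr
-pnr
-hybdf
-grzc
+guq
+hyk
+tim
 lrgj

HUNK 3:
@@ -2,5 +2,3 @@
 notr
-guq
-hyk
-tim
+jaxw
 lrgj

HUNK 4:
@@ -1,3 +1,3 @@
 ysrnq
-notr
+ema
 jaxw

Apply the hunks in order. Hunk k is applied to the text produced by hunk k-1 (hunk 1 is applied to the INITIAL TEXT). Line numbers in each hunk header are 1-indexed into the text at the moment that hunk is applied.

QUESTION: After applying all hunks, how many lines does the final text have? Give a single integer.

Answer: 6

Derivation:
Hunk 1: at line 4 remove [dxnmm,akydw] add [grzc,lrgj,gsk] -> 8 lines: ysrnq notr pnr hybdf grzc lrgj gsk wdvt
Hunk 2: at line 2 remove [pnr,hybdf,grzc] add [guq,hyk,tim] -> 8 lines: ysrnq notr guq hyk tim lrgj gsk wdvt
Hunk 3: at line 2 remove [guq,hyk,tim] add [jaxw] -> 6 lines: ysrnq notr jaxw lrgj gsk wdvt
Hunk 4: at line 1 remove [notr] add [ema] -> 6 lines: ysrnq ema jaxw lrgj gsk wdvt
Final line count: 6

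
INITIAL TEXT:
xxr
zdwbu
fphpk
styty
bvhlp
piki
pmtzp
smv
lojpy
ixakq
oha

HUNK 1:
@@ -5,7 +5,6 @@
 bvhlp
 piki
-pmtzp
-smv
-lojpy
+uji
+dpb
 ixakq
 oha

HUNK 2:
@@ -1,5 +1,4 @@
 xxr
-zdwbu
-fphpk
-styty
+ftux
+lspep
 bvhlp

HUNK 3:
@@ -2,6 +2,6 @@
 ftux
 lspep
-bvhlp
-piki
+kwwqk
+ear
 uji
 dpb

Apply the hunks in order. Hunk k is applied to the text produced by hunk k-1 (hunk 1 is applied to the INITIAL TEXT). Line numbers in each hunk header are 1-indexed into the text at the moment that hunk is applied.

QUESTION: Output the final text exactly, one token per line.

Answer: xxr
ftux
lspep
kwwqk
ear
uji
dpb
ixakq
oha

Derivation:
Hunk 1: at line 5 remove [pmtzp,smv,lojpy] add [uji,dpb] -> 10 lines: xxr zdwbu fphpk styty bvhlp piki uji dpb ixakq oha
Hunk 2: at line 1 remove [zdwbu,fphpk,styty] add [ftux,lspep] -> 9 lines: xxr ftux lspep bvhlp piki uji dpb ixakq oha
Hunk 3: at line 2 remove [bvhlp,piki] add [kwwqk,ear] -> 9 lines: xxr ftux lspep kwwqk ear uji dpb ixakq oha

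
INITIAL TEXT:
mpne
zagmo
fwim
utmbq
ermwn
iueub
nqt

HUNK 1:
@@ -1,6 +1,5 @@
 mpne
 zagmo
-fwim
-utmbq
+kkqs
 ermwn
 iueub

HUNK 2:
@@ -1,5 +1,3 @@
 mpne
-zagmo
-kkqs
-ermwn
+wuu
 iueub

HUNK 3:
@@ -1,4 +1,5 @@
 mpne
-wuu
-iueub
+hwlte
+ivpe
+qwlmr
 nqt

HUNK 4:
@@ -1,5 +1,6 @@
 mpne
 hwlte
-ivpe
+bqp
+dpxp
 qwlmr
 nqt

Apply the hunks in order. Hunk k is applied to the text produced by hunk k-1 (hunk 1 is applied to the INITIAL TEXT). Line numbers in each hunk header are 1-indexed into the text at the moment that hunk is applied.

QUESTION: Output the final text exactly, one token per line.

Answer: mpne
hwlte
bqp
dpxp
qwlmr
nqt

Derivation:
Hunk 1: at line 1 remove [fwim,utmbq] add [kkqs] -> 6 lines: mpne zagmo kkqs ermwn iueub nqt
Hunk 2: at line 1 remove [zagmo,kkqs,ermwn] add [wuu] -> 4 lines: mpne wuu iueub nqt
Hunk 3: at line 1 remove [wuu,iueub] add [hwlte,ivpe,qwlmr] -> 5 lines: mpne hwlte ivpe qwlmr nqt
Hunk 4: at line 1 remove [ivpe] add [bqp,dpxp] -> 6 lines: mpne hwlte bqp dpxp qwlmr nqt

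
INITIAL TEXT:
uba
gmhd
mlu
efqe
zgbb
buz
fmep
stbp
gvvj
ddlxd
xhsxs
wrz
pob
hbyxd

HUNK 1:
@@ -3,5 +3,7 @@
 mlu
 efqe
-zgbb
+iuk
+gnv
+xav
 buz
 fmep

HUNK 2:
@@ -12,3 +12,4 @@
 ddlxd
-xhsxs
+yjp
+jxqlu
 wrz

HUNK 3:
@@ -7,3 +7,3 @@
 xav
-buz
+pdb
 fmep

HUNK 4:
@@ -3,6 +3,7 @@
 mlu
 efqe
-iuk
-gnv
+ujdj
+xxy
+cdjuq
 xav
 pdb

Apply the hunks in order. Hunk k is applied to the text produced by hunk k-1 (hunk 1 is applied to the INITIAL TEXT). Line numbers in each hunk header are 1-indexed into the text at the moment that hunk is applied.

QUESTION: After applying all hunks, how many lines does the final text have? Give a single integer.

Hunk 1: at line 3 remove [zgbb] add [iuk,gnv,xav] -> 16 lines: uba gmhd mlu efqe iuk gnv xav buz fmep stbp gvvj ddlxd xhsxs wrz pob hbyxd
Hunk 2: at line 12 remove [xhsxs] add [yjp,jxqlu] -> 17 lines: uba gmhd mlu efqe iuk gnv xav buz fmep stbp gvvj ddlxd yjp jxqlu wrz pob hbyxd
Hunk 3: at line 7 remove [buz] add [pdb] -> 17 lines: uba gmhd mlu efqe iuk gnv xav pdb fmep stbp gvvj ddlxd yjp jxqlu wrz pob hbyxd
Hunk 4: at line 3 remove [iuk,gnv] add [ujdj,xxy,cdjuq] -> 18 lines: uba gmhd mlu efqe ujdj xxy cdjuq xav pdb fmep stbp gvvj ddlxd yjp jxqlu wrz pob hbyxd
Final line count: 18

Answer: 18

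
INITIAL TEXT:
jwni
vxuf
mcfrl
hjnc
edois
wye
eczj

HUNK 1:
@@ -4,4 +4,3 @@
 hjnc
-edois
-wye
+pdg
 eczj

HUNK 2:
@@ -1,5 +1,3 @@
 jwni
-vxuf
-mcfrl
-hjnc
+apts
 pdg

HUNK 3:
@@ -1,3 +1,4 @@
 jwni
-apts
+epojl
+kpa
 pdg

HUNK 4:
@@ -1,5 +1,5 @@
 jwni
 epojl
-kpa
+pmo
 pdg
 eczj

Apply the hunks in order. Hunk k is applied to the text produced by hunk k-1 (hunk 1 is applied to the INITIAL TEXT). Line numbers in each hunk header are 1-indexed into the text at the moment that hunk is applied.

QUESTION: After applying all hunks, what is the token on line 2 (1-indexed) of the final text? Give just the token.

Hunk 1: at line 4 remove [edois,wye] add [pdg] -> 6 lines: jwni vxuf mcfrl hjnc pdg eczj
Hunk 2: at line 1 remove [vxuf,mcfrl,hjnc] add [apts] -> 4 lines: jwni apts pdg eczj
Hunk 3: at line 1 remove [apts] add [epojl,kpa] -> 5 lines: jwni epojl kpa pdg eczj
Hunk 4: at line 1 remove [kpa] add [pmo] -> 5 lines: jwni epojl pmo pdg eczj
Final line 2: epojl

Answer: epojl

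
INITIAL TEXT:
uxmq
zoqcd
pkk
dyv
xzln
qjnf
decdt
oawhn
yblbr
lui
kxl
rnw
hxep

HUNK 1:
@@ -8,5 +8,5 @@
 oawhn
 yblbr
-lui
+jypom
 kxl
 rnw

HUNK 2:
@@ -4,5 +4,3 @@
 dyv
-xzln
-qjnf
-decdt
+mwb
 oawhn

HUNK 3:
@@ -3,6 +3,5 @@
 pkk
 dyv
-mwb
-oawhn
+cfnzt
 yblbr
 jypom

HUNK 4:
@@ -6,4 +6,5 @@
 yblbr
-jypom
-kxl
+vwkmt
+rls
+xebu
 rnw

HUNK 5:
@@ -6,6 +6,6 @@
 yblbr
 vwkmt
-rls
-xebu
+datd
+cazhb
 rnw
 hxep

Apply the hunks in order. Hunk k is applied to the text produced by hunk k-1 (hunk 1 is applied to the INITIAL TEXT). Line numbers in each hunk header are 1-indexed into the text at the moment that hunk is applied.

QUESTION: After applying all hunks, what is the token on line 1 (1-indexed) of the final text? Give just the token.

Answer: uxmq

Derivation:
Hunk 1: at line 8 remove [lui] add [jypom] -> 13 lines: uxmq zoqcd pkk dyv xzln qjnf decdt oawhn yblbr jypom kxl rnw hxep
Hunk 2: at line 4 remove [xzln,qjnf,decdt] add [mwb] -> 11 lines: uxmq zoqcd pkk dyv mwb oawhn yblbr jypom kxl rnw hxep
Hunk 3: at line 3 remove [mwb,oawhn] add [cfnzt] -> 10 lines: uxmq zoqcd pkk dyv cfnzt yblbr jypom kxl rnw hxep
Hunk 4: at line 6 remove [jypom,kxl] add [vwkmt,rls,xebu] -> 11 lines: uxmq zoqcd pkk dyv cfnzt yblbr vwkmt rls xebu rnw hxep
Hunk 5: at line 6 remove [rls,xebu] add [datd,cazhb] -> 11 lines: uxmq zoqcd pkk dyv cfnzt yblbr vwkmt datd cazhb rnw hxep
Final line 1: uxmq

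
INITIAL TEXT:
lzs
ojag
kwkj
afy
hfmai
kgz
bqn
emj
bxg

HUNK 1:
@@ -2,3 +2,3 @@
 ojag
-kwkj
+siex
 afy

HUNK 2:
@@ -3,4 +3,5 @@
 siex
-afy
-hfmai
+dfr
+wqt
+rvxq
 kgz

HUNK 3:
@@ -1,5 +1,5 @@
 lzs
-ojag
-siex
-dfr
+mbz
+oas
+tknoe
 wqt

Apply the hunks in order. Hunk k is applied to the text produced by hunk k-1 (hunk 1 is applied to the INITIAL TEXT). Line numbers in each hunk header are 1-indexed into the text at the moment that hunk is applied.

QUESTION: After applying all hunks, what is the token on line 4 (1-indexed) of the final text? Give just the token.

Answer: tknoe

Derivation:
Hunk 1: at line 2 remove [kwkj] add [siex] -> 9 lines: lzs ojag siex afy hfmai kgz bqn emj bxg
Hunk 2: at line 3 remove [afy,hfmai] add [dfr,wqt,rvxq] -> 10 lines: lzs ojag siex dfr wqt rvxq kgz bqn emj bxg
Hunk 3: at line 1 remove [ojag,siex,dfr] add [mbz,oas,tknoe] -> 10 lines: lzs mbz oas tknoe wqt rvxq kgz bqn emj bxg
Final line 4: tknoe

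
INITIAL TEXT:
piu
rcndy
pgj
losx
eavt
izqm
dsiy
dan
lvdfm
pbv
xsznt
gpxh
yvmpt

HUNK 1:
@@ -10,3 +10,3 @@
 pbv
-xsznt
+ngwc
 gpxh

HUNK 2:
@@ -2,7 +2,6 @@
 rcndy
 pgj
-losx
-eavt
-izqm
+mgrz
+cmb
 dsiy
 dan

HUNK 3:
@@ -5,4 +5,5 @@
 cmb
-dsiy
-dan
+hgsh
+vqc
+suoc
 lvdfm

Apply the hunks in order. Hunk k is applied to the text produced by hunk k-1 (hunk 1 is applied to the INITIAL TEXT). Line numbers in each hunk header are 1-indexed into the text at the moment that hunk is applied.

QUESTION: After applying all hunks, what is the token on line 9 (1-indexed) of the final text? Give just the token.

Hunk 1: at line 10 remove [xsznt] add [ngwc] -> 13 lines: piu rcndy pgj losx eavt izqm dsiy dan lvdfm pbv ngwc gpxh yvmpt
Hunk 2: at line 2 remove [losx,eavt,izqm] add [mgrz,cmb] -> 12 lines: piu rcndy pgj mgrz cmb dsiy dan lvdfm pbv ngwc gpxh yvmpt
Hunk 3: at line 5 remove [dsiy,dan] add [hgsh,vqc,suoc] -> 13 lines: piu rcndy pgj mgrz cmb hgsh vqc suoc lvdfm pbv ngwc gpxh yvmpt
Final line 9: lvdfm

Answer: lvdfm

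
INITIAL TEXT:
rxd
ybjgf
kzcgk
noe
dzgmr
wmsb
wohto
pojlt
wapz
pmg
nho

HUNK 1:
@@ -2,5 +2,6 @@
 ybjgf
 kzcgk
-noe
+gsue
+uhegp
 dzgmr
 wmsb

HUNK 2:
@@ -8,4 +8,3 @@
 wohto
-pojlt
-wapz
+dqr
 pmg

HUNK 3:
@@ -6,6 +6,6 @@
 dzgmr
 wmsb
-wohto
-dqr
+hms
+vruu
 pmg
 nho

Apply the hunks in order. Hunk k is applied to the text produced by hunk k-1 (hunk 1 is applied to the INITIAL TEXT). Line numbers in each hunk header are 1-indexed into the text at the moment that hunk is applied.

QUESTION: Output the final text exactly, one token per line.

Hunk 1: at line 2 remove [noe] add [gsue,uhegp] -> 12 lines: rxd ybjgf kzcgk gsue uhegp dzgmr wmsb wohto pojlt wapz pmg nho
Hunk 2: at line 8 remove [pojlt,wapz] add [dqr] -> 11 lines: rxd ybjgf kzcgk gsue uhegp dzgmr wmsb wohto dqr pmg nho
Hunk 3: at line 6 remove [wohto,dqr] add [hms,vruu] -> 11 lines: rxd ybjgf kzcgk gsue uhegp dzgmr wmsb hms vruu pmg nho

Answer: rxd
ybjgf
kzcgk
gsue
uhegp
dzgmr
wmsb
hms
vruu
pmg
nho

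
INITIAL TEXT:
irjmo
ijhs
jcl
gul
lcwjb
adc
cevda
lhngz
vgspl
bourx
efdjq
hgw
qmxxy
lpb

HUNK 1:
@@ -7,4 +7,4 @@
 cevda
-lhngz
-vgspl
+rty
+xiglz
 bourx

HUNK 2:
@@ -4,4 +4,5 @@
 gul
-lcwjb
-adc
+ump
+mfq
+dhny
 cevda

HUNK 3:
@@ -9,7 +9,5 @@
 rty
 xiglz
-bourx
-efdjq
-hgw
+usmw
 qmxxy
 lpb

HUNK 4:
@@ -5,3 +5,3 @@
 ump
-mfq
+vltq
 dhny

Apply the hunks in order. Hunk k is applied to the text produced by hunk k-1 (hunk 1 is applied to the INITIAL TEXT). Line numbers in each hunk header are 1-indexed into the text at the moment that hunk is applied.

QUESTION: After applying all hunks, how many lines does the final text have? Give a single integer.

Hunk 1: at line 7 remove [lhngz,vgspl] add [rty,xiglz] -> 14 lines: irjmo ijhs jcl gul lcwjb adc cevda rty xiglz bourx efdjq hgw qmxxy lpb
Hunk 2: at line 4 remove [lcwjb,adc] add [ump,mfq,dhny] -> 15 lines: irjmo ijhs jcl gul ump mfq dhny cevda rty xiglz bourx efdjq hgw qmxxy lpb
Hunk 3: at line 9 remove [bourx,efdjq,hgw] add [usmw] -> 13 lines: irjmo ijhs jcl gul ump mfq dhny cevda rty xiglz usmw qmxxy lpb
Hunk 4: at line 5 remove [mfq] add [vltq] -> 13 lines: irjmo ijhs jcl gul ump vltq dhny cevda rty xiglz usmw qmxxy lpb
Final line count: 13

Answer: 13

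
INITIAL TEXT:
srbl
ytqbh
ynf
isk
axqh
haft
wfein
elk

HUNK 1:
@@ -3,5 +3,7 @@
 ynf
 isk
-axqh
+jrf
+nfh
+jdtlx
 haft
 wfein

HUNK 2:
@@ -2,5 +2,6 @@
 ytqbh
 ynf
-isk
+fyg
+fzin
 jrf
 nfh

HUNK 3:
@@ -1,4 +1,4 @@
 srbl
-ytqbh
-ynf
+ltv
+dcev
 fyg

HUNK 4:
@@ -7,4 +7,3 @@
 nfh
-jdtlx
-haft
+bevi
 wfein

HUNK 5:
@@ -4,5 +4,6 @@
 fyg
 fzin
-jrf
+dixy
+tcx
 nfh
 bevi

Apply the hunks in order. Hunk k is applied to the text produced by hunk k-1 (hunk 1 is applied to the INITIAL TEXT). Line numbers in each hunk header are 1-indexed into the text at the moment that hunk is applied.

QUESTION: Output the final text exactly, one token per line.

Hunk 1: at line 3 remove [axqh] add [jrf,nfh,jdtlx] -> 10 lines: srbl ytqbh ynf isk jrf nfh jdtlx haft wfein elk
Hunk 2: at line 2 remove [isk] add [fyg,fzin] -> 11 lines: srbl ytqbh ynf fyg fzin jrf nfh jdtlx haft wfein elk
Hunk 3: at line 1 remove [ytqbh,ynf] add [ltv,dcev] -> 11 lines: srbl ltv dcev fyg fzin jrf nfh jdtlx haft wfein elk
Hunk 4: at line 7 remove [jdtlx,haft] add [bevi] -> 10 lines: srbl ltv dcev fyg fzin jrf nfh bevi wfein elk
Hunk 5: at line 4 remove [jrf] add [dixy,tcx] -> 11 lines: srbl ltv dcev fyg fzin dixy tcx nfh bevi wfein elk

Answer: srbl
ltv
dcev
fyg
fzin
dixy
tcx
nfh
bevi
wfein
elk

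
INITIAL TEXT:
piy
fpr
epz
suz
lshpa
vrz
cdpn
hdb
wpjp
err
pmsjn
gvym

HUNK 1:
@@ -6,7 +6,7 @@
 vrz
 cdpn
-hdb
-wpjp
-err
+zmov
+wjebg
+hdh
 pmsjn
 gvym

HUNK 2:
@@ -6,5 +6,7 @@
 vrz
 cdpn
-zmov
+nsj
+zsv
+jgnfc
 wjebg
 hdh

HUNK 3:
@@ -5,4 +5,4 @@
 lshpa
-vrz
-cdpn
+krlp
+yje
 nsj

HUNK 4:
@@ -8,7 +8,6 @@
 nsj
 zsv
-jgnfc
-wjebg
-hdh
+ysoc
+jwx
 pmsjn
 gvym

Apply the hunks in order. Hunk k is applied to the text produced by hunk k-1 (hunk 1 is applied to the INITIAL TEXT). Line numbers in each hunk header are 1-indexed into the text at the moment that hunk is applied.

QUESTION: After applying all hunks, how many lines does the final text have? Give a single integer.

Answer: 13

Derivation:
Hunk 1: at line 6 remove [hdb,wpjp,err] add [zmov,wjebg,hdh] -> 12 lines: piy fpr epz suz lshpa vrz cdpn zmov wjebg hdh pmsjn gvym
Hunk 2: at line 6 remove [zmov] add [nsj,zsv,jgnfc] -> 14 lines: piy fpr epz suz lshpa vrz cdpn nsj zsv jgnfc wjebg hdh pmsjn gvym
Hunk 3: at line 5 remove [vrz,cdpn] add [krlp,yje] -> 14 lines: piy fpr epz suz lshpa krlp yje nsj zsv jgnfc wjebg hdh pmsjn gvym
Hunk 4: at line 8 remove [jgnfc,wjebg,hdh] add [ysoc,jwx] -> 13 lines: piy fpr epz suz lshpa krlp yje nsj zsv ysoc jwx pmsjn gvym
Final line count: 13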